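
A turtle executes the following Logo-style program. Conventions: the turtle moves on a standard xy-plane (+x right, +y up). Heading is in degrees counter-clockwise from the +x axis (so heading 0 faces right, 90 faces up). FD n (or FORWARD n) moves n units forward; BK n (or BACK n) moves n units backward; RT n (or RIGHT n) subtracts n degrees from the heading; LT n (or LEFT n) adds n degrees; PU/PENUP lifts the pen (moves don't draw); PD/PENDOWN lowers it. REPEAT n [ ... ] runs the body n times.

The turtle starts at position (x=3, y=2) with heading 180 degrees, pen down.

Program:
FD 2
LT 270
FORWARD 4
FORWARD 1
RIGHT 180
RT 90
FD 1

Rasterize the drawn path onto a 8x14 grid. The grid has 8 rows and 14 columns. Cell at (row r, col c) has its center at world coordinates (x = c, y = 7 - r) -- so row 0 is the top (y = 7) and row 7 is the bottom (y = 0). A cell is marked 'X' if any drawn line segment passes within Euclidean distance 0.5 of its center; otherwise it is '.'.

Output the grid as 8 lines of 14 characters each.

Answer: XX............
.X............
.X............
.X............
.X............
.XXX..........
..............
..............

Derivation:
Segment 0: (3,2) -> (1,2)
Segment 1: (1,2) -> (1,6)
Segment 2: (1,6) -> (1,7)
Segment 3: (1,7) -> (0,7)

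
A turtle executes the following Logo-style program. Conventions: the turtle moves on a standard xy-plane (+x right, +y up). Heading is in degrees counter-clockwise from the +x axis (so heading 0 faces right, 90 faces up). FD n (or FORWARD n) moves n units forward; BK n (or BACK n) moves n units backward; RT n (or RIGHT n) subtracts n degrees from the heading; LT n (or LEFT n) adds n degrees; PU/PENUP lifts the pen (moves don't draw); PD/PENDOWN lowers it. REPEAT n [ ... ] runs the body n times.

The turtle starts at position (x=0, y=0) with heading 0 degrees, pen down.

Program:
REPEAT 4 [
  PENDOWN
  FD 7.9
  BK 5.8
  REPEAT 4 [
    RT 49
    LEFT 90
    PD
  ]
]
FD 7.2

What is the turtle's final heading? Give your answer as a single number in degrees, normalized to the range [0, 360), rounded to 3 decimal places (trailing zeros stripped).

Executing turtle program step by step:
Start: pos=(0,0), heading=0, pen down
REPEAT 4 [
  -- iteration 1/4 --
  PD: pen down
  FD 7.9: (0,0) -> (7.9,0) [heading=0, draw]
  BK 5.8: (7.9,0) -> (2.1,0) [heading=0, draw]
  REPEAT 4 [
    -- iteration 1/4 --
    RT 49: heading 0 -> 311
    LT 90: heading 311 -> 41
    PD: pen down
    -- iteration 2/4 --
    RT 49: heading 41 -> 352
    LT 90: heading 352 -> 82
    PD: pen down
    -- iteration 3/4 --
    RT 49: heading 82 -> 33
    LT 90: heading 33 -> 123
    PD: pen down
    -- iteration 4/4 --
    RT 49: heading 123 -> 74
    LT 90: heading 74 -> 164
    PD: pen down
  ]
  -- iteration 2/4 --
  PD: pen down
  FD 7.9: (2.1,0) -> (-5.494,2.178) [heading=164, draw]
  BK 5.8: (-5.494,2.178) -> (0.081,0.579) [heading=164, draw]
  REPEAT 4 [
    -- iteration 1/4 --
    RT 49: heading 164 -> 115
    LT 90: heading 115 -> 205
    PD: pen down
    -- iteration 2/4 --
    RT 49: heading 205 -> 156
    LT 90: heading 156 -> 246
    PD: pen down
    -- iteration 3/4 --
    RT 49: heading 246 -> 197
    LT 90: heading 197 -> 287
    PD: pen down
    -- iteration 4/4 --
    RT 49: heading 287 -> 238
    LT 90: heading 238 -> 328
    PD: pen down
  ]
  -- iteration 3/4 --
  PD: pen down
  FD 7.9: (0.081,0.579) -> (6.781,-3.608) [heading=328, draw]
  BK 5.8: (6.781,-3.608) -> (1.862,-0.534) [heading=328, draw]
  REPEAT 4 [
    -- iteration 1/4 --
    RT 49: heading 328 -> 279
    LT 90: heading 279 -> 9
    PD: pen down
    -- iteration 2/4 --
    RT 49: heading 9 -> 320
    LT 90: heading 320 -> 50
    PD: pen down
    -- iteration 3/4 --
    RT 49: heading 50 -> 1
    LT 90: heading 1 -> 91
    PD: pen down
    -- iteration 4/4 --
    RT 49: heading 91 -> 42
    LT 90: heading 42 -> 132
    PD: pen down
  ]
  -- iteration 4/4 --
  PD: pen down
  FD 7.9: (1.862,-0.534) -> (-3.424,5.337) [heading=132, draw]
  BK 5.8: (-3.424,5.337) -> (0.457,1.027) [heading=132, draw]
  REPEAT 4 [
    -- iteration 1/4 --
    RT 49: heading 132 -> 83
    LT 90: heading 83 -> 173
    PD: pen down
    -- iteration 2/4 --
    RT 49: heading 173 -> 124
    LT 90: heading 124 -> 214
    PD: pen down
    -- iteration 3/4 --
    RT 49: heading 214 -> 165
    LT 90: heading 165 -> 255
    PD: pen down
    -- iteration 4/4 --
    RT 49: heading 255 -> 206
    LT 90: heading 206 -> 296
    PD: pen down
  ]
]
FD 7.2: (0.457,1.027) -> (3.613,-5.445) [heading=296, draw]
Final: pos=(3.613,-5.445), heading=296, 9 segment(s) drawn

Answer: 296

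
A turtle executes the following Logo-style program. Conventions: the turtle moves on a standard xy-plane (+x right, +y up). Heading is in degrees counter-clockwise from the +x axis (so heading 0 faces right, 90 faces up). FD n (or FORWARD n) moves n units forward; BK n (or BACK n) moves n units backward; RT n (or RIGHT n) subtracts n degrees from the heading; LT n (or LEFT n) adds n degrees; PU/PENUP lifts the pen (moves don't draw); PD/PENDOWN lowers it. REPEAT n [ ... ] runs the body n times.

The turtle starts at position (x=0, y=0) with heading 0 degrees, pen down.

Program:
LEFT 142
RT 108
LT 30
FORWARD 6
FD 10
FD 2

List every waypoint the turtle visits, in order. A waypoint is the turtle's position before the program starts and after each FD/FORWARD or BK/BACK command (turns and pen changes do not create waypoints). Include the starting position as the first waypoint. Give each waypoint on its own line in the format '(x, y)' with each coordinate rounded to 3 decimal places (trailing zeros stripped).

Executing turtle program step by step:
Start: pos=(0,0), heading=0, pen down
LT 142: heading 0 -> 142
RT 108: heading 142 -> 34
LT 30: heading 34 -> 64
FD 6: (0,0) -> (2.63,5.393) [heading=64, draw]
FD 10: (2.63,5.393) -> (7.014,14.381) [heading=64, draw]
FD 2: (7.014,14.381) -> (7.891,16.178) [heading=64, draw]
Final: pos=(7.891,16.178), heading=64, 3 segment(s) drawn
Waypoints (4 total):
(0, 0)
(2.63, 5.393)
(7.014, 14.381)
(7.891, 16.178)

Answer: (0, 0)
(2.63, 5.393)
(7.014, 14.381)
(7.891, 16.178)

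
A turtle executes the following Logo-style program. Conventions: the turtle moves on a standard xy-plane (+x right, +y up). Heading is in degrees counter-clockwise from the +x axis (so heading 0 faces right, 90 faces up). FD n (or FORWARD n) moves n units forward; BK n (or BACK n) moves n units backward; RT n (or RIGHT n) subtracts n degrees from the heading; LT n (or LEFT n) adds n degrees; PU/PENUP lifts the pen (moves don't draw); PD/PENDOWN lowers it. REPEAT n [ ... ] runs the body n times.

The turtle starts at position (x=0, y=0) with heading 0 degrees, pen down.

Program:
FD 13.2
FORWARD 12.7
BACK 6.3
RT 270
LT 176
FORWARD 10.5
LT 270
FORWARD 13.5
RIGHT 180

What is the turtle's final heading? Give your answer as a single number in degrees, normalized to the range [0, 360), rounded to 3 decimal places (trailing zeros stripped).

Executing turtle program step by step:
Start: pos=(0,0), heading=0, pen down
FD 13.2: (0,0) -> (13.2,0) [heading=0, draw]
FD 12.7: (13.2,0) -> (25.9,0) [heading=0, draw]
BK 6.3: (25.9,0) -> (19.6,0) [heading=0, draw]
RT 270: heading 0 -> 90
LT 176: heading 90 -> 266
FD 10.5: (19.6,0) -> (18.868,-10.474) [heading=266, draw]
LT 270: heading 266 -> 176
FD 13.5: (18.868,-10.474) -> (5.4,-9.533) [heading=176, draw]
RT 180: heading 176 -> 356
Final: pos=(5.4,-9.533), heading=356, 5 segment(s) drawn

Answer: 356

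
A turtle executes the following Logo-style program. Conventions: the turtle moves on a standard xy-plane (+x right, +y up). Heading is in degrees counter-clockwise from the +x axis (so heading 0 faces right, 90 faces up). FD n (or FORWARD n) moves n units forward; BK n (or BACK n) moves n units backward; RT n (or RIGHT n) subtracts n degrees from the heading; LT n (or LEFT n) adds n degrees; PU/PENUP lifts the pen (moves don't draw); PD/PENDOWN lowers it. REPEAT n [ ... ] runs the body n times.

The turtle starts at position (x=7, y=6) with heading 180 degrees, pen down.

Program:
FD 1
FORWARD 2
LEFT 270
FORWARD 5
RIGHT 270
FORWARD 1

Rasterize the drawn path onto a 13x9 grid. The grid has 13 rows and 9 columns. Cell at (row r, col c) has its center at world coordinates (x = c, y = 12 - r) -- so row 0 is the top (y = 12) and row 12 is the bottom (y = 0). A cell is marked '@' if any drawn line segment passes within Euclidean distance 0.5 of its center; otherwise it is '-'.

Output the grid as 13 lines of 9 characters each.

Answer: ---------
---@@----
----@----
----@----
----@----
----@----
----@@@@-
---------
---------
---------
---------
---------
---------

Derivation:
Segment 0: (7,6) -> (6,6)
Segment 1: (6,6) -> (4,6)
Segment 2: (4,6) -> (4,11)
Segment 3: (4,11) -> (3,11)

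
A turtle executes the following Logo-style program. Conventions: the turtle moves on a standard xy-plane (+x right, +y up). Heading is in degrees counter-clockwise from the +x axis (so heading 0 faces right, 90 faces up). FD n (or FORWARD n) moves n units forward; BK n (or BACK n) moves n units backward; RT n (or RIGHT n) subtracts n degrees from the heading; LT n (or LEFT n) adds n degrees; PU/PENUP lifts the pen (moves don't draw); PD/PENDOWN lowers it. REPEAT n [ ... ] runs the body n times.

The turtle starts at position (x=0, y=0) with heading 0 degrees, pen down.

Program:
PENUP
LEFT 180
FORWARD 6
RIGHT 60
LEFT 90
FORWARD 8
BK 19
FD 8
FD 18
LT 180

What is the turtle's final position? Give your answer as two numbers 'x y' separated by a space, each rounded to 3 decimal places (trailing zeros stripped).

Executing turtle program step by step:
Start: pos=(0,0), heading=0, pen down
PU: pen up
LT 180: heading 0 -> 180
FD 6: (0,0) -> (-6,0) [heading=180, move]
RT 60: heading 180 -> 120
LT 90: heading 120 -> 210
FD 8: (-6,0) -> (-12.928,-4) [heading=210, move]
BK 19: (-12.928,-4) -> (3.526,5.5) [heading=210, move]
FD 8: (3.526,5.5) -> (-3.402,1.5) [heading=210, move]
FD 18: (-3.402,1.5) -> (-18.99,-7.5) [heading=210, move]
LT 180: heading 210 -> 30
Final: pos=(-18.99,-7.5), heading=30, 0 segment(s) drawn

Answer: -18.99 -7.5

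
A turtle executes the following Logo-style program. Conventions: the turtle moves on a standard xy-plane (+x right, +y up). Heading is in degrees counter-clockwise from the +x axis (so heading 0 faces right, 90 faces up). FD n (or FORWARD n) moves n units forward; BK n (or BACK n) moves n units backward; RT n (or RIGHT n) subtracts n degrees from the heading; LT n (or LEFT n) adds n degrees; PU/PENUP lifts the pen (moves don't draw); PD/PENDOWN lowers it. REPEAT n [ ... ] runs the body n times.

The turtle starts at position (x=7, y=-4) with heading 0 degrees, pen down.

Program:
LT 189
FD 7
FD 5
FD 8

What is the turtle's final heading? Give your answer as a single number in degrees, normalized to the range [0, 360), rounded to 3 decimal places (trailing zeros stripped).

Executing turtle program step by step:
Start: pos=(7,-4), heading=0, pen down
LT 189: heading 0 -> 189
FD 7: (7,-4) -> (0.086,-5.095) [heading=189, draw]
FD 5: (0.086,-5.095) -> (-4.852,-5.877) [heading=189, draw]
FD 8: (-4.852,-5.877) -> (-12.754,-7.129) [heading=189, draw]
Final: pos=(-12.754,-7.129), heading=189, 3 segment(s) drawn

Answer: 189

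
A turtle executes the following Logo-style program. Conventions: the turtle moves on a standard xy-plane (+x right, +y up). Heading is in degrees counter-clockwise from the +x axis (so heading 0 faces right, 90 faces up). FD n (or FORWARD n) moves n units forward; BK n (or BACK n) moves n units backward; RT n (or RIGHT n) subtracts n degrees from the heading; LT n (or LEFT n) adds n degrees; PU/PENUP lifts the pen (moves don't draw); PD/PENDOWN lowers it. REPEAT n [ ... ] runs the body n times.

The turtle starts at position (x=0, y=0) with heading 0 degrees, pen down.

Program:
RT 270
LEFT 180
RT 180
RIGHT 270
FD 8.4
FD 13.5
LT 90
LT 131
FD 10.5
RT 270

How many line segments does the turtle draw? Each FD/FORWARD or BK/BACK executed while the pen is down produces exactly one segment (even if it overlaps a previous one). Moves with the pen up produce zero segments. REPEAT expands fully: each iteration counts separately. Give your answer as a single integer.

Answer: 3

Derivation:
Executing turtle program step by step:
Start: pos=(0,0), heading=0, pen down
RT 270: heading 0 -> 90
LT 180: heading 90 -> 270
RT 180: heading 270 -> 90
RT 270: heading 90 -> 180
FD 8.4: (0,0) -> (-8.4,0) [heading=180, draw]
FD 13.5: (-8.4,0) -> (-21.9,0) [heading=180, draw]
LT 90: heading 180 -> 270
LT 131: heading 270 -> 41
FD 10.5: (-21.9,0) -> (-13.976,6.889) [heading=41, draw]
RT 270: heading 41 -> 131
Final: pos=(-13.976,6.889), heading=131, 3 segment(s) drawn
Segments drawn: 3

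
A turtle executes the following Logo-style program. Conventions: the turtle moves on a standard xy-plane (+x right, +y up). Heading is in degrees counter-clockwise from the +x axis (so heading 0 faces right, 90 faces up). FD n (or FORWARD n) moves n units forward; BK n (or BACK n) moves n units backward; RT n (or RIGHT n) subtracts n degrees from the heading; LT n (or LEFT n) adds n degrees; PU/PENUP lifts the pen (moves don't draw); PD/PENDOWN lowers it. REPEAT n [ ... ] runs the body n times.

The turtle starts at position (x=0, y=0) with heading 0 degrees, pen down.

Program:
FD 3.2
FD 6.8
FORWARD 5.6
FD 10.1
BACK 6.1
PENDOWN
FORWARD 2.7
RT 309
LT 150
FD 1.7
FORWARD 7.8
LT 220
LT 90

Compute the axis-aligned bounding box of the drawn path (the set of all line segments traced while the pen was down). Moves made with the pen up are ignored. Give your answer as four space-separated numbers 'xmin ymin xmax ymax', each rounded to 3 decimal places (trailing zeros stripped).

Answer: 0 -3.404 25.7 0

Derivation:
Executing turtle program step by step:
Start: pos=(0,0), heading=0, pen down
FD 3.2: (0,0) -> (3.2,0) [heading=0, draw]
FD 6.8: (3.2,0) -> (10,0) [heading=0, draw]
FD 5.6: (10,0) -> (15.6,0) [heading=0, draw]
FD 10.1: (15.6,0) -> (25.7,0) [heading=0, draw]
BK 6.1: (25.7,0) -> (19.6,0) [heading=0, draw]
PD: pen down
FD 2.7: (19.6,0) -> (22.3,0) [heading=0, draw]
RT 309: heading 0 -> 51
LT 150: heading 51 -> 201
FD 1.7: (22.3,0) -> (20.713,-0.609) [heading=201, draw]
FD 7.8: (20.713,-0.609) -> (13.431,-3.404) [heading=201, draw]
LT 220: heading 201 -> 61
LT 90: heading 61 -> 151
Final: pos=(13.431,-3.404), heading=151, 8 segment(s) drawn

Segment endpoints: x in {0, 3.2, 10, 13.431, 15.6, 19.6, 20.713, 22.3, 25.7}, y in {-3.404, -0.609, 0}
xmin=0, ymin=-3.404, xmax=25.7, ymax=0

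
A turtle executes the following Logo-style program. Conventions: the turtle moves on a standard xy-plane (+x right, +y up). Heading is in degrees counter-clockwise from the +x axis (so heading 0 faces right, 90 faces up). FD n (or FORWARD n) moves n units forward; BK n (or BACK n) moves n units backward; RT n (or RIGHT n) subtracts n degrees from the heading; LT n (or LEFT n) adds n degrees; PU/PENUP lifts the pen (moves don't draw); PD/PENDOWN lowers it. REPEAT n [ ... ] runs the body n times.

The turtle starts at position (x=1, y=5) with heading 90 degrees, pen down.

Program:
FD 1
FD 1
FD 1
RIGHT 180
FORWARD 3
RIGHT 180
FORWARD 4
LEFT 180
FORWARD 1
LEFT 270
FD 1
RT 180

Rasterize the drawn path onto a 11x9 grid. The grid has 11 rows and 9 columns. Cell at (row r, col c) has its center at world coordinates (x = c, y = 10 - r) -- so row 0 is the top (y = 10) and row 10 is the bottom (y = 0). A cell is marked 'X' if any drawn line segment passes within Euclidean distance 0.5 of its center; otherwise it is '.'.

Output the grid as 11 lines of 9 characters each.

Answer: .........
.X.......
XX.......
.X.......
.X.......
.X.......
.........
.........
.........
.........
.........

Derivation:
Segment 0: (1,5) -> (1,6)
Segment 1: (1,6) -> (1,7)
Segment 2: (1,7) -> (1,8)
Segment 3: (1,8) -> (1,5)
Segment 4: (1,5) -> (1,9)
Segment 5: (1,9) -> (1,8)
Segment 6: (1,8) -> (-0,8)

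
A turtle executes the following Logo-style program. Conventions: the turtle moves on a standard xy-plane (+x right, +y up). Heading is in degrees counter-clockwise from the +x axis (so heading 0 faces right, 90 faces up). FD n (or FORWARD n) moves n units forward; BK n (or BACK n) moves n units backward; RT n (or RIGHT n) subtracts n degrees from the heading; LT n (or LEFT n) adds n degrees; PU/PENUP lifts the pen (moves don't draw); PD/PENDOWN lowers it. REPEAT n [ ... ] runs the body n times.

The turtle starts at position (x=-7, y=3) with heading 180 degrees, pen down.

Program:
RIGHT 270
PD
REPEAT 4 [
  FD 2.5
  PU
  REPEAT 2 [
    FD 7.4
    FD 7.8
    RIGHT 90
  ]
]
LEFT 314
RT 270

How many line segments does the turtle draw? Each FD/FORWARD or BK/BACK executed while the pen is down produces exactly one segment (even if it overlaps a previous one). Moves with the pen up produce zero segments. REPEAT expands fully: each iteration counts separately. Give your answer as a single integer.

Answer: 1

Derivation:
Executing turtle program step by step:
Start: pos=(-7,3), heading=180, pen down
RT 270: heading 180 -> 270
PD: pen down
REPEAT 4 [
  -- iteration 1/4 --
  FD 2.5: (-7,3) -> (-7,0.5) [heading=270, draw]
  PU: pen up
  REPEAT 2 [
    -- iteration 1/2 --
    FD 7.4: (-7,0.5) -> (-7,-6.9) [heading=270, move]
    FD 7.8: (-7,-6.9) -> (-7,-14.7) [heading=270, move]
    RT 90: heading 270 -> 180
    -- iteration 2/2 --
    FD 7.4: (-7,-14.7) -> (-14.4,-14.7) [heading=180, move]
    FD 7.8: (-14.4,-14.7) -> (-22.2,-14.7) [heading=180, move]
    RT 90: heading 180 -> 90
  ]
  -- iteration 2/4 --
  FD 2.5: (-22.2,-14.7) -> (-22.2,-12.2) [heading=90, move]
  PU: pen up
  REPEAT 2 [
    -- iteration 1/2 --
    FD 7.4: (-22.2,-12.2) -> (-22.2,-4.8) [heading=90, move]
    FD 7.8: (-22.2,-4.8) -> (-22.2,3) [heading=90, move]
    RT 90: heading 90 -> 0
    -- iteration 2/2 --
    FD 7.4: (-22.2,3) -> (-14.8,3) [heading=0, move]
    FD 7.8: (-14.8,3) -> (-7,3) [heading=0, move]
    RT 90: heading 0 -> 270
  ]
  -- iteration 3/4 --
  FD 2.5: (-7,3) -> (-7,0.5) [heading=270, move]
  PU: pen up
  REPEAT 2 [
    -- iteration 1/2 --
    FD 7.4: (-7,0.5) -> (-7,-6.9) [heading=270, move]
    FD 7.8: (-7,-6.9) -> (-7,-14.7) [heading=270, move]
    RT 90: heading 270 -> 180
    -- iteration 2/2 --
    FD 7.4: (-7,-14.7) -> (-14.4,-14.7) [heading=180, move]
    FD 7.8: (-14.4,-14.7) -> (-22.2,-14.7) [heading=180, move]
    RT 90: heading 180 -> 90
  ]
  -- iteration 4/4 --
  FD 2.5: (-22.2,-14.7) -> (-22.2,-12.2) [heading=90, move]
  PU: pen up
  REPEAT 2 [
    -- iteration 1/2 --
    FD 7.4: (-22.2,-12.2) -> (-22.2,-4.8) [heading=90, move]
    FD 7.8: (-22.2,-4.8) -> (-22.2,3) [heading=90, move]
    RT 90: heading 90 -> 0
    -- iteration 2/2 --
    FD 7.4: (-22.2,3) -> (-14.8,3) [heading=0, move]
    FD 7.8: (-14.8,3) -> (-7,3) [heading=0, move]
    RT 90: heading 0 -> 270
  ]
]
LT 314: heading 270 -> 224
RT 270: heading 224 -> 314
Final: pos=(-7,3), heading=314, 1 segment(s) drawn
Segments drawn: 1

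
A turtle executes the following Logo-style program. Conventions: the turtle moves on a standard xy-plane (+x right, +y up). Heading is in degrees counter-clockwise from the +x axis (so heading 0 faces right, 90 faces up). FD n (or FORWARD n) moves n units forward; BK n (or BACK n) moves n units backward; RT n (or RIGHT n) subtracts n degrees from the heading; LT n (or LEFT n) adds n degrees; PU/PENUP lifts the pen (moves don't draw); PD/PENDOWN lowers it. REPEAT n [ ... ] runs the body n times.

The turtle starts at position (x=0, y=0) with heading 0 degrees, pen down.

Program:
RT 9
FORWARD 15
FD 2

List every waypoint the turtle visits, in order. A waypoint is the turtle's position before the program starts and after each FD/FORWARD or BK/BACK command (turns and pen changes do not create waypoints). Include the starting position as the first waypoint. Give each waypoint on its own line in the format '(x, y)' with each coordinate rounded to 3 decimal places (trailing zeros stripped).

Answer: (0, 0)
(14.815, -2.347)
(16.791, -2.659)

Derivation:
Executing turtle program step by step:
Start: pos=(0,0), heading=0, pen down
RT 9: heading 0 -> 351
FD 15: (0,0) -> (14.815,-2.347) [heading=351, draw]
FD 2: (14.815,-2.347) -> (16.791,-2.659) [heading=351, draw]
Final: pos=(16.791,-2.659), heading=351, 2 segment(s) drawn
Waypoints (3 total):
(0, 0)
(14.815, -2.347)
(16.791, -2.659)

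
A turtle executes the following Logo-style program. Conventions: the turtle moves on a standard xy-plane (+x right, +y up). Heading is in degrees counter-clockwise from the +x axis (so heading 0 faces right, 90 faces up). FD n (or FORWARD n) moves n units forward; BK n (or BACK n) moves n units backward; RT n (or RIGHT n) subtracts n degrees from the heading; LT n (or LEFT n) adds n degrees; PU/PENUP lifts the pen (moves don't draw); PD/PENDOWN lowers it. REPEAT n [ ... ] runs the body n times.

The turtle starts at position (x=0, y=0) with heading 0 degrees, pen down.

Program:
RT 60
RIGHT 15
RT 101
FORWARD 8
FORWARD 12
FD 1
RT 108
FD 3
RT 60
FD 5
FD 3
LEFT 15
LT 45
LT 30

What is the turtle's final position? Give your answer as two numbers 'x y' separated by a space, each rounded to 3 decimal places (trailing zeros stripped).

Executing turtle program step by step:
Start: pos=(0,0), heading=0, pen down
RT 60: heading 0 -> 300
RT 15: heading 300 -> 285
RT 101: heading 285 -> 184
FD 8: (0,0) -> (-7.981,-0.558) [heading=184, draw]
FD 12: (-7.981,-0.558) -> (-19.951,-1.395) [heading=184, draw]
FD 1: (-19.951,-1.395) -> (-20.949,-1.465) [heading=184, draw]
RT 108: heading 184 -> 76
FD 3: (-20.949,-1.465) -> (-20.223,1.446) [heading=76, draw]
RT 60: heading 76 -> 16
FD 5: (-20.223,1.446) -> (-15.417,2.824) [heading=16, draw]
FD 3: (-15.417,2.824) -> (-12.533,3.651) [heading=16, draw]
LT 15: heading 16 -> 31
LT 45: heading 31 -> 76
LT 30: heading 76 -> 106
Final: pos=(-12.533,3.651), heading=106, 6 segment(s) drawn

Answer: -12.533 3.651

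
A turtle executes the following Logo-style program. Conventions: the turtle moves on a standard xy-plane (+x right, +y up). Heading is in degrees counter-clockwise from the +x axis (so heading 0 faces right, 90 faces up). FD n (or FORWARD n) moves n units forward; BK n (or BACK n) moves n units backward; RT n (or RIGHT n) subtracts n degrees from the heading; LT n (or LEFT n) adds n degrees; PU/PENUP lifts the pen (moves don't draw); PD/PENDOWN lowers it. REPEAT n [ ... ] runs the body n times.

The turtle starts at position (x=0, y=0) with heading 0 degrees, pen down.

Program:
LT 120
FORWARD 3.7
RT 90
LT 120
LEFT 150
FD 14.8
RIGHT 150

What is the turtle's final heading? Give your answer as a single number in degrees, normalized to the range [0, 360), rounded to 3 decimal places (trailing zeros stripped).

Executing turtle program step by step:
Start: pos=(0,0), heading=0, pen down
LT 120: heading 0 -> 120
FD 3.7: (0,0) -> (-1.85,3.204) [heading=120, draw]
RT 90: heading 120 -> 30
LT 120: heading 30 -> 150
LT 150: heading 150 -> 300
FD 14.8: (-1.85,3.204) -> (5.55,-9.613) [heading=300, draw]
RT 150: heading 300 -> 150
Final: pos=(5.55,-9.613), heading=150, 2 segment(s) drawn

Answer: 150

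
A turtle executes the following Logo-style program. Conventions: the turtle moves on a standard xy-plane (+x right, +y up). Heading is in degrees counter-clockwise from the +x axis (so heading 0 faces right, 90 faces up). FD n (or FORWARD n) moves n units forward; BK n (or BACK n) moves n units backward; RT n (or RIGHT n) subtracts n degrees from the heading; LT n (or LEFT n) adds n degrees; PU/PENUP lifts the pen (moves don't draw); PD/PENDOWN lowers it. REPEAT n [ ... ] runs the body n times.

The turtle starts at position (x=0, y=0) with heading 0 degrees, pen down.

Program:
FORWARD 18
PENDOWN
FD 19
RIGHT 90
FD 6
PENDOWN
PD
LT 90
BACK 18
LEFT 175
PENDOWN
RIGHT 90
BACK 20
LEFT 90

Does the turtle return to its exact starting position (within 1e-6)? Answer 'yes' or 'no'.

Answer: no

Derivation:
Executing turtle program step by step:
Start: pos=(0,0), heading=0, pen down
FD 18: (0,0) -> (18,0) [heading=0, draw]
PD: pen down
FD 19: (18,0) -> (37,0) [heading=0, draw]
RT 90: heading 0 -> 270
FD 6: (37,0) -> (37,-6) [heading=270, draw]
PD: pen down
PD: pen down
LT 90: heading 270 -> 0
BK 18: (37,-6) -> (19,-6) [heading=0, draw]
LT 175: heading 0 -> 175
PD: pen down
RT 90: heading 175 -> 85
BK 20: (19,-6) -> (17.257,-25.924) [heading=85, draw]
LT 90: heading 85 -> 175
Final: pos=(17.257,-25.924), heading=175, 5 segment(s) drawn

Start position: (0, 0)
Final position: (17.257, -25.924)
Distance = 31.142; >= 1e-6 -> NOT closed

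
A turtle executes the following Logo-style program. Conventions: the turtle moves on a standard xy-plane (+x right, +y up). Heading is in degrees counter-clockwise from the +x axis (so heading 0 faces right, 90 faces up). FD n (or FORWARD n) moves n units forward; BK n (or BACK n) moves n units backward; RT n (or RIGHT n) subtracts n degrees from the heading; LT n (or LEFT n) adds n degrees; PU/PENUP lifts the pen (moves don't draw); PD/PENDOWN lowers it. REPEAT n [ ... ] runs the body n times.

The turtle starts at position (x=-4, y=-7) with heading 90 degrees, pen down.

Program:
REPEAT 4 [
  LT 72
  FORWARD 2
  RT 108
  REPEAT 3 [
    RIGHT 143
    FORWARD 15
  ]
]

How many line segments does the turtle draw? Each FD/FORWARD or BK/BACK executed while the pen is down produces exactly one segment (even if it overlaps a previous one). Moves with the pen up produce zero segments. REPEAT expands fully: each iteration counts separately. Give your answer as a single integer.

Answer: 16

Derivation:
Executing turtle program step by step:
Start: pos=(-4,-7), heading=90, pen down
REPEAT 4 [
  -- iteration 1/4 --
  LT 72: heading 90 -> 162
  FD 2: (-4,-7) -> (-5.902,-6.382) [heading=162, draw]
  RT 108: heading 162 -> 54
  REPEAT 3 [
    -- iteration 1/3 --
    RT 143: heading 54 -> 271
    FD 15: (-5.902,-6.382) -> (-5.64,-21.38) [heading=271, draw]
    -- iteration 2/3 --
    RT 143: heading 271 -> 128
    FD 15: (-5.64,-21.38) -> (-14.875,-9.56) [heading=128, draw]
    -- iteration 3/3 --
    RT 143: heading 128 -> 345
    FD 15: (-14.875,-9.56) -> (-0.386,-13.442) [heading=345, draw]
  ]
  -- iteration 2/4 --
  LT 72: heading 345 -> 57
  FD 2: (-0.386,-13.442) -> (0.703,-11.764) [heading=57, draw]
  RT 108: heading 57 -> 309
  REPEAT 3 [
    -- iteration 1/3 --
    RT 143: heading 309 -> 166
    FD 15: (0.703,-11.764) -> (-13.852,-8.136) [heading=166, draw]
    -- iteration 2/3 --
    RT 143: heading 166 -> 23
    FD 15: (-13.852,-8.136) -> (-0.044,-2.275) [heading=23, draw]
    -- iteration 3/3 --
    RT 143: heading 23 -> 240
    FD 15: (-0.044,-2.275) -> (-7.544,-15.265) [heading=240, draw]
  ]
  -- iteration 3/4 --
  LT 72: heading 240 -> 312
  FD 2: (-7.544,-15.265) -> (-6.206,-16.751) [heading=312, draw]
  RT 108: heading 312 -> 204
  REPEAT 3 [
    -- iteration 1/3 --
    RT 143: heading 204 -> 61
    FD 15: (-6.206,-16.751) -> (1.066,-3.632) [heading=61, draw]
    -- iteration 2/3 --
    RT 143: heading 61 -> 278
    FD 15: (1.066,-3.632) -> (3.154,-18.486) [heading=278, draw]
    -- iteration 3/3 --
    RT 143: heading 278 -> 135
    FD 15: (3.154,-18.486) -> (-7.453,-7.879) [heading=135, draw]
  ]
  -- iteration 4/4 --
  LT 72: heading 135 -> 207
  FD 2: (-7.453,-7.879) -> (-9.235,-8.787) [heading=207, draw]
  RT 108: heading 207 -> 99
  REPEAT 3 [
    -- iteration 1/3 --
    RT 143: heading 99 -> 316
    FD 15: (-9.235,-8.787) -> (1.556,-19.207) [heading=316, draw]
    -- iteration 2/3 --
    RT 143: heading 316 -> 173
    FD 15: (1.556,-19.207) -> (-13.333,-17.379) [heading=173, draw]
    -- iteration 3/3 --
    RT 143: heading 173 -> 30
    FD 15: (-13.333,-17.379) -> (-0.342,-9.879) [heading=30, draw]
  ]
]
Final: pos=(-0.342,-9.879), heading=30, 16 segment(s) drawn
Segments drawn: 16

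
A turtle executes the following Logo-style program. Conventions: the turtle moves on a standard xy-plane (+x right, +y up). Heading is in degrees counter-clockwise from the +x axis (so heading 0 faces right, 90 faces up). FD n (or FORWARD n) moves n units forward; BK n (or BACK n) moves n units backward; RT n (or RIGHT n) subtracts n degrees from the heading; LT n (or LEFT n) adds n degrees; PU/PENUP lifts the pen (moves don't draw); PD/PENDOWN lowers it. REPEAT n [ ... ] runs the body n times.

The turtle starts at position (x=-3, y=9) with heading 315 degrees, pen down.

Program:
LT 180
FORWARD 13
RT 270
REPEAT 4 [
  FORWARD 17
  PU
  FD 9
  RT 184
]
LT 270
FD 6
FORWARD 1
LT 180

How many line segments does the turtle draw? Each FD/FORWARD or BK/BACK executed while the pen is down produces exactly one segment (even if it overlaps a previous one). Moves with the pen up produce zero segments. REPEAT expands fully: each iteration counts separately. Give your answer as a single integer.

Executing turtle program step by step:
Start: pos=(-3,9), heading=315, pen down
LT 180: heading 315 -> 135
FD 13: (-3,9) -> (-12.192,18.192) [heading=135, draw]
RT 270: heading 135 -> 225
REPEAT 4 [
  -- iteration 1/4 --
  FD 17: (-12.192,18.192) -> (-24.213,6.172) [heading=225, draw]
  PU: pen up
  FD 9: (-24.213,6.172) -> (-30.577,-0.192) [heading=225, move]
  RT 184: heading 225 -> 41
  -- iteration 2/4 --
  FD 17: (-30.577,-0.192) -> (-17.747,10.961) [heading=41, move]
  PU: pen up
  FD 9: (-17.747,10.961) -> (-10.955,16.865) [heading=41, move]
  RT 184: heading 41 -> 217
  -- iteration 3/4 --
  FD 17: (-10.955,16.865) -> (-24.532,6.634) [heading=217, move]
  PU: pen up
  FD 9: (-24.532,6.634) -> (-31.719,1.218) [heading=217, move]
  RT 184: heading 217 -> 33
  -- iteration 4/4 --
  FD 17: (-31.719,1.218) -> (-17.462,10.477) [heading=33, move]
  PU: pen up
  FD 9: (-17.462,10.477) -> (-9.914,15.379) [heading=33, move]
  RT 184: heading 33 -> 209
]
LT 270: heading 209 -> 119
FD 6: (-9.914,15.379) -> (-12.823,20.626) [heading=119, move]
FD 1: (-12.823,20.626) -> (-13.307,21.501) [heading=119, move]
LT 180: heading 119 -> 299
Final: pos=(-13.307,21.501), heading=299, 2 segment(s) drawn
Segments drawn: 2

Answer: 2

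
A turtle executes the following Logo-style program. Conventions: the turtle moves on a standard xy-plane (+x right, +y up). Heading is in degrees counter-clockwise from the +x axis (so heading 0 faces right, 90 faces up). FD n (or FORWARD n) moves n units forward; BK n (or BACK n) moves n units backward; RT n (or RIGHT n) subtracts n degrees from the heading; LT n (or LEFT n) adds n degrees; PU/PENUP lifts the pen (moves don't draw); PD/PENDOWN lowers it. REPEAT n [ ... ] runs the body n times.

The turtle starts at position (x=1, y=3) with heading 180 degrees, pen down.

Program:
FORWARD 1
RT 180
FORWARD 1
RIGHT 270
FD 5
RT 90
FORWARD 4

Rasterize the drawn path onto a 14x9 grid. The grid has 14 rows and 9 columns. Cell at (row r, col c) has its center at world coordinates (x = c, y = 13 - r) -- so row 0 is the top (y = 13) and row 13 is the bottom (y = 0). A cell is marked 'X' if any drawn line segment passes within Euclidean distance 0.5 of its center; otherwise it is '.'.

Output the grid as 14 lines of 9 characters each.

Answer: .........
.........
.........
.........
.........
.XXXXX...
.X.......
.X.......
.X.......
.X.......
XX.......
.........
.........
.........

Derivation:
Segment 0: (1,3) -> (0,3)
Segment 1: (0,3) -> (1,3)
Segment 2: (1,3) -> (1,8)
Segment 3: (1,8) -> (5,8)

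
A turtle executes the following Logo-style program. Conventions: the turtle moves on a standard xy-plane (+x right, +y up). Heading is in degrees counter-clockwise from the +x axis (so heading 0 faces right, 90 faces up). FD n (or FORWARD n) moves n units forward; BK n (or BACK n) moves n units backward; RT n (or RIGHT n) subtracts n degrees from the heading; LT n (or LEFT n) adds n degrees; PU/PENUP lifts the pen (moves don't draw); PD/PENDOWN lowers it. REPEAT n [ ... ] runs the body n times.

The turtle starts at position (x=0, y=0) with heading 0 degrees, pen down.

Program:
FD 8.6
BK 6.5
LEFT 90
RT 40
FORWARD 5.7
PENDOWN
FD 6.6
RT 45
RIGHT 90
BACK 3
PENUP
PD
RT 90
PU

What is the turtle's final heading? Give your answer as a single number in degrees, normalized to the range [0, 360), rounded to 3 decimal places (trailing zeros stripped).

Executing turtle program step by step:
Start: pos=(0,0), heading=0, pen down
FD 8.6: (0,0) -> (8.6,0) [heading=0, draw]
BK 6.5: (8.6,0) -> (2.1,0) [heading=0, draw]
LT 90: heading 0 -> 90
RT 40: heading 90 -> 50
FD 5.7: (2.1,0) -> (5.764,4.366) [heading=50, draw]
PD: pen down
FD 6.6: (5.764,4.366) -> (10.006,9.422) [heading=50, draw]
RT 45: heading 50 -> 5
RT 90: heading 5 -> 275
BK 3: (10.006,9.422) -> (9.745,12.411) [heading=275, draw]
PU: pen up
PD: pen down
RT 90: heading 275 -> 185
PU: pen up
Final: pos=(9.745,12.411), heading=185, 5 segment(s) drawn

Answer: 185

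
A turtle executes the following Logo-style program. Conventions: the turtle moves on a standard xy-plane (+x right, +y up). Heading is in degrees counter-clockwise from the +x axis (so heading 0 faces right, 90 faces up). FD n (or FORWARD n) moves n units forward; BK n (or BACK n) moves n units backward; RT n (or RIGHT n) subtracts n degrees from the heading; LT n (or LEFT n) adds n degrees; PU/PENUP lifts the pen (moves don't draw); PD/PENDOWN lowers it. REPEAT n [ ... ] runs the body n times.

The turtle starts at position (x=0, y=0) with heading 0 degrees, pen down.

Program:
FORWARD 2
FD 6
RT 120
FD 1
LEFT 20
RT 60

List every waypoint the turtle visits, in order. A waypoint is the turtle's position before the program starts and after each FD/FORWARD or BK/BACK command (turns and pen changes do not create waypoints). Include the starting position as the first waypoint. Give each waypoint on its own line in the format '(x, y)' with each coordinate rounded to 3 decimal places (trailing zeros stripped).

Answer: (0, 0)
(2, 0)
(8, 0)
(7.5, -0.866)

Derivation:
Executing turtle program step by step:
Start: pos=(0,0), heading=0, pen down
FD 2: (0,0) -> (2,0) [heading=0, draw]
FD 6: (2,0) -> (8,0) [heading=0, draw]
RT 120: heading 0 -> 240
FD 1: (8,0) -> (7.5,-0.866) [heading=240, draw]
LT 20: heading 240 -> 260
RT 60: heading 260 -> 200
Final: pos=(7.5,-0.866), heading=200, 3 segment(s) drawn
Waypoints (4 total):
(0, 0)
(2, 0)
(8, 0)
(7.5, -0.866)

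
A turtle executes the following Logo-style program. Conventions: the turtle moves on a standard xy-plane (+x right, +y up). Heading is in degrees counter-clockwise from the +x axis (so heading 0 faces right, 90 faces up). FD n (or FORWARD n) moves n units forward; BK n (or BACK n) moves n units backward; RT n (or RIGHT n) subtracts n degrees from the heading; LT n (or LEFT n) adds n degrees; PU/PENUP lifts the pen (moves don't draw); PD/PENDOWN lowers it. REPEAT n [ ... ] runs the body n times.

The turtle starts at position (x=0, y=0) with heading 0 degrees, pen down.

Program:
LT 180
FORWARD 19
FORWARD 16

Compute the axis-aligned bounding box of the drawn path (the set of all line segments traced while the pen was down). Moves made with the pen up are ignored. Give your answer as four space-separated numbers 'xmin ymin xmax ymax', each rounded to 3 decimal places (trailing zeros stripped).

Executing turtle program step by step:
Start: pos=(0,0), heading=0, pen down
LT 180: heading 0 -> 180
FD 19: (0,0) -> (-19,0) [heading=180, draw]
FD 16: (-19,0) -> (-35,0) [heading=180, draw]
Final: pos=(-35,0), heading=180, 2 segment(s) drawn

Segment endpoints: x in {-35, -19, 0}, y in {0, 0, 0}
xmin=-35, ymin=0, xmax=0, ymax=0

Answer: -35 0 0 0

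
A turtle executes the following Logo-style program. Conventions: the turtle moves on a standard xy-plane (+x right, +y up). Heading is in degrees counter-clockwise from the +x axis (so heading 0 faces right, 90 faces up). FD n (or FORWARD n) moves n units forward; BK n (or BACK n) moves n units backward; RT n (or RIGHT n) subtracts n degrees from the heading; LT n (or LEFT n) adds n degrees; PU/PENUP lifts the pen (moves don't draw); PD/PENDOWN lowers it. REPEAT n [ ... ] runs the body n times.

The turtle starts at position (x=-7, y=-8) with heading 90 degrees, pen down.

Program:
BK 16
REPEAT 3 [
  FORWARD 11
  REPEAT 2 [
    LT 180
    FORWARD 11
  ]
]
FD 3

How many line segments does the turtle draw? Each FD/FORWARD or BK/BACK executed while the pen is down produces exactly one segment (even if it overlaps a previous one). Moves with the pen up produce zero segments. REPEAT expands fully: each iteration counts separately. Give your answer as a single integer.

Executing turtle program step by step:
Start: pos=(-7,-8), heading=90, pen down
BK 16: (-7,-8) -> (-7,-24) [heading=90, draw]
REPEAT 3 [
  -- iteration 1/3 --
  FD 11: (-7,-24) -> (-7,-13) [heading=90, draw]
  REPEAT 2 [
    -- iteration 1/2 --
    LT 180: heading 90 -> 270
    FD 11: (-7,-13) -> (-7,-24) [heading=270, draw]
    -- iteration 2/2 --
    LT 180: heading 270 -> 90
    FD 11: (-7,-24) -> (-7,-13) [heading=90, draw]
  ]
  -- iteration 2/3 --
  FD 11: (-7,-13) -> (-7,-2) [heading=90, draw]
  REPEAT 2 [
    -- iteration 1/2 --
    LT 180: heading 90 -> 270
    FD 11: (-7,-2) -> (-7,-13) [heading=270, draw]
    -- iteration 2/2 --
    LT 180: heading 270 -> 90
    FD 11: (-7,-13) -> (-7,-2) [heading=90, draw]
  ]
  -- iteration 3/3 --
  FD 11: (-7,-2) -> (-7,9) [heading=90, draw]
  REPEAT 2 [
    -- iteration 1/2 --
    LT 180: heading 90 -> 270
    FD 11: (-7,9) -> (-7,-2) [heading=270, draw]
    -- iteration 2/2 --
    LT 180: heading 270 -> 90
    FD 11: (-7,-2) -> (-7,9) [heading=90, draw]
  ]
]
FD 3: (-7,9) -> (-7,12) [heading=90, draw]
Final: pos=(-7,12), heading=90, 11 segment(s) drawn
Segments drawn: 11

Answer: 11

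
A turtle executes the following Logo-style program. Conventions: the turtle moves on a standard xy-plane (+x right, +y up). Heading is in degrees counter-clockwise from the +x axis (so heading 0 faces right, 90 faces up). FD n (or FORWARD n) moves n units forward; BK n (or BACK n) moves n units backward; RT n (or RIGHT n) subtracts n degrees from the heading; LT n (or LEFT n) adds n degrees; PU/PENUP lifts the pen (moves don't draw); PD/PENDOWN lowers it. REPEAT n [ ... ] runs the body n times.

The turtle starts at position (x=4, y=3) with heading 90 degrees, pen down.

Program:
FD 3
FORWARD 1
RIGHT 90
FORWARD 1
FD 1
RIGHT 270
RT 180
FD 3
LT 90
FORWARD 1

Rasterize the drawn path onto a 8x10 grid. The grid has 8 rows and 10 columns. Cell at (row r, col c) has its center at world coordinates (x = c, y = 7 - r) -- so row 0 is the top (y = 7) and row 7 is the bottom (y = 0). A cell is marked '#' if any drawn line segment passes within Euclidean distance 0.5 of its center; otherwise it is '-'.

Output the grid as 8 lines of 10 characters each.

Segment 0: (4,3) -> (4,6)
Segment 1: (4,6) -> (4,7)
Segment 2: (4,7) -> (5,7)
Segment 3: (5,7) -> (6,7)
Segment 4: (6,7) -> (6,4)
Segment 5: (6,4) -> (7,4)

Answer: ----###---
----#-#---
----#-#---
----#-##--
----#-----
----------
----------
----------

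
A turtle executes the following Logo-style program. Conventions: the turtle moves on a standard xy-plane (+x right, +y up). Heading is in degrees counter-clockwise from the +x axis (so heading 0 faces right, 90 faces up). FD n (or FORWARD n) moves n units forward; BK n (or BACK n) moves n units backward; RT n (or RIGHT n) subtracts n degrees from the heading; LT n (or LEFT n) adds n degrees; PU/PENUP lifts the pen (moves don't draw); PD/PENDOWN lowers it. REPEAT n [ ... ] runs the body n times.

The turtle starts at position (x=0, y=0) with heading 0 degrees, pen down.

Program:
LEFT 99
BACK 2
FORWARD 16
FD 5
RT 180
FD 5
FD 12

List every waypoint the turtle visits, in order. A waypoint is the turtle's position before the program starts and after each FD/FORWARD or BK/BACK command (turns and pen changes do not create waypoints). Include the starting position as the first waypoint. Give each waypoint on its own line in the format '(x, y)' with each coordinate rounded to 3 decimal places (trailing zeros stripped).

Executing turtle program step by step:
Start: pos=(0,0), heading=0, pen down
LT 99: heading 0 -> 99
BK 2: (0,0) -> (0.313,-1.975) [heading=99, draw]
FD 16: (0.313,-1.975) -> (-2.19,13.828) [heading=99, draw]
FD 5: (-2.19,13.828) -> (-2.972,18.766) [heading=99, draw]
RT 180: heading 99 -> 279
FD 5: (-2.972,18.766) -> (-2.19,13.828) [heading=279, draw]
FD 12: (-2.19,13.828) -> (-0.313,1.975) [heading=279, draw]
Final: pos=(-0.313,1.975), heading=279, 5 segment(s) drawn
Waypoints (6 total):
(0, 0)
(0.313, -1.975)
(-2.19, 13.828)
(-2.972, 18.766)
(-2.19, 13.828)
(-0.313, 1.975)

Answer: (0, 0)
(0.313, -1.975)
(-2.19, 13.828)
(-2.972, 18.766)
(-2.19, 13.828)
(-0.313, 1.975)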